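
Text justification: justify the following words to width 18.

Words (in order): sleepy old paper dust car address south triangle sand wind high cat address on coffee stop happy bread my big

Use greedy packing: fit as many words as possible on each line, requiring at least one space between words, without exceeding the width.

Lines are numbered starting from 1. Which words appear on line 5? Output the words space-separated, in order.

Answer: address on coffee

Derivation:
Line 1: ['sleepy', 'old', 'paper'] (min_width=16, slack=2)
Line 2: ['dust', 'car', 'address'] (min_width=16, slack=2)
Line 3: ['south', 'triangle'] (min_width=14, slack=4)
Line 4: ['sand', 'wind', 'high', 'cat'] (min_width=18, slack=0)
Line 5: ['address', 'on', 'coffee'] (min_width=17, slack=1)
Line 6: ['stop', 'happy', 'bread'] (min_width=16, slack=2)
Line 7: ['my', 'big'] (min_width=6, slack=12)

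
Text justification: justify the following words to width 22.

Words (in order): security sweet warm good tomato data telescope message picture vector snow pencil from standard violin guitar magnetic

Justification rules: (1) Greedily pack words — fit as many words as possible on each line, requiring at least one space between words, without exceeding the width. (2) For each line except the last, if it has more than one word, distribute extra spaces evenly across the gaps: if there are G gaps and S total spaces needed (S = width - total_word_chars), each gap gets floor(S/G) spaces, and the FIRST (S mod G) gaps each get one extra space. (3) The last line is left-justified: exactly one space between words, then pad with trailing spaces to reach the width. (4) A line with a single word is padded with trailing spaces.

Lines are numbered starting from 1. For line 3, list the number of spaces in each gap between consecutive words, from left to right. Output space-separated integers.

Answer: 6

Derivation:
Line 1: ['security', 'sweet', 'warm'] (min_width=19, slack=3)
Line 2: ['good', 'tomato', 'data'] (min_width=16, slack=6)
Line 3: ['telescope', 'message'] (min_width=17, slack=5)
Line 4: ['picture', 'vector', 'snow'] (min_width=19, slack=3)
Line 5: ['pencil', 'from', 'standard'] (min_width=20, slack=2)
Line 6: ['violin', 'guitar', 'magnetic'] (min_width=22, slack=0)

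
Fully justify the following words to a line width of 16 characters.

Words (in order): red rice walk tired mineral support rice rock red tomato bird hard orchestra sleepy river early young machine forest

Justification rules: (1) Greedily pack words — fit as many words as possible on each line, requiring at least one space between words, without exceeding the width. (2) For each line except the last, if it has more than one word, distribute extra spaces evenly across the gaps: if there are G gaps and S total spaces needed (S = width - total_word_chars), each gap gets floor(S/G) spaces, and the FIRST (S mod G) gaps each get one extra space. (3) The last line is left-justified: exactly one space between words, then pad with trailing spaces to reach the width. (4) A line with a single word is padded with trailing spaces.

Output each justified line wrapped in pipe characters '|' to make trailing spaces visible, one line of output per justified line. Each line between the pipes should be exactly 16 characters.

Line 1: ['red', 'rice', 'walk'] (min_width=13, slack=3)
Line 2: ['tired', 'mineral'] (min_width=13, slack=3)
Line 3: ['support', 'rice'] (min_width=12, slack=4)
Line 4: ['rock', 'red', 'tomato'] (min_width=15, slack=1)
Line 5: ['bird', 'hard'] (min_width=9, slack=7)
Line 6: ['orchestra', 'sleepy'] (min_width=16, slack=0)
Line 7: ['river', 'early'] (min_width=11, slack=5)
Line 8: ['young', 'machine'] (min_width=13, slack=3)
Line 9: ['forest'] (min_width=6, slack=10)

Answer: |red   rice  walk|
|tired    mineral|
|support     rice|
|rock  red tomato|
|bird        hard|
|orchestra sleepy|
|river      early|
|young    machine|
|forest          |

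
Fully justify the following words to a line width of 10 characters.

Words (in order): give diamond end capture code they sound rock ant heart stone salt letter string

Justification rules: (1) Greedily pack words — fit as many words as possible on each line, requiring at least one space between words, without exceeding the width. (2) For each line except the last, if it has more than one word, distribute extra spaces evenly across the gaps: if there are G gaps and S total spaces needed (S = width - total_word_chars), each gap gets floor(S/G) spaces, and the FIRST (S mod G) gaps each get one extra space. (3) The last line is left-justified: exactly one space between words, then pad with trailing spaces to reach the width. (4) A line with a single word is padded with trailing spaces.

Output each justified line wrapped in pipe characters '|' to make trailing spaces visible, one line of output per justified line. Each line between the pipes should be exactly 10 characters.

Line 1: ['give'] (min_width=4, slack=6)
Line 2: ['diamond'] (min_width=7, slack=3)
Line 3: ['end'] (min_width=3, slack=7)
Line 4: ['capture'] (min_width=7, slack=3)
Line 5: ['code', 'they'] (min_width=9, slack=1)
Line 6: ['sound', 'rock'] (min_width=10, slack=0)
Line 7: ['ant', 'heart'] (min_width=9, slack=1)
Line 8: ['stone', 'salt'] (min_width=10, slack=0)
Line 9: ['letter'] (min_width=6, slack=4)
Line 10: ['string'] (min_width=6, slack=4)

Answer: |give      |
|diamond   |
|end       |
|capture   |
|code  they|
|sound rock|
|ant  heart|
|stone salt|
|letter    |
|string    |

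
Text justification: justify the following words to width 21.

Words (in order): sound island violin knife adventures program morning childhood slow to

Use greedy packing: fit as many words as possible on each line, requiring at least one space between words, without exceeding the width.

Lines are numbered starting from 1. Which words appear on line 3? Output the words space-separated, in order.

Answer: program morning

Derivation:
Line 1: ['sound', 'island', 'violin'] (min_width=19, slack=2)
Line 2: ['knife', 'adventures'] (min_width=16, slack=5)
Line 3: ['program', 'morning'] (min_width=15, slack=6)
Line 4: ['childhood', 'slow', 'to'] (min_width=17, slack=4)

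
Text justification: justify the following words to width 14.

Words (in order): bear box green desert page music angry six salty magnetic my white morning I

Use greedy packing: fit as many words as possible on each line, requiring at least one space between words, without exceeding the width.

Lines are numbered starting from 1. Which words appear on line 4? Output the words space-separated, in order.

Answer: six salty

Derivation:
Line 1: ['bear', 'box', 'green'] (min_width=14, slack=0)
Line 2: ['desert', 'page'] (min_width=11, slack=3)
Line 3: ['music', 'angry'] (min_width=11, slack=3)
Line 4: ['six', 'salty'] (min_width=9, slack=5)
Line 5: ['magnetic', 'my'] (min_width=11, slack=3)
Line 6: ['white', 'morning'] (min_width=13, slack=1)
Line 7: ['I'] (min_width=1, slack=13)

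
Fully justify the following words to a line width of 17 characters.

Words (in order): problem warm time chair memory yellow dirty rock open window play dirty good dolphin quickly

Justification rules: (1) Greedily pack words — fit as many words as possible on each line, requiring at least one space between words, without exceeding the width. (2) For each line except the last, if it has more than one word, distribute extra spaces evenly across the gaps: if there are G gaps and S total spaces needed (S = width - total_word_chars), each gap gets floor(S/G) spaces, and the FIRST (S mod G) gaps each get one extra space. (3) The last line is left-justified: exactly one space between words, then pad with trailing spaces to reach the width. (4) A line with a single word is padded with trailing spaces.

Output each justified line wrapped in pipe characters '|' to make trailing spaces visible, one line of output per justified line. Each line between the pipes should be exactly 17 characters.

Answer: |problem warm time|
|chair      memory|
|yellow dirty rock|
|open  window play|
|dirty        good|
|dolphin quickly  |

Derivation:
Line 1: ['problem', 'warm', 'time'] (min_width=17, slack=0)
Line 2: ['chair', 'memory'] (min_width=12, slack=5)
Line 3: ['yellow', 'dirty', 'rock'] (min_width=17, slack=0)
Line 4: ['open', 'window', 'play'] (min_width=16, slack=1)
Line 5: ['dirty', 'good'] (min_width=10, slack=7)
Line 6: ['dolphin', 'quickly'] (min_width=15, slack=2)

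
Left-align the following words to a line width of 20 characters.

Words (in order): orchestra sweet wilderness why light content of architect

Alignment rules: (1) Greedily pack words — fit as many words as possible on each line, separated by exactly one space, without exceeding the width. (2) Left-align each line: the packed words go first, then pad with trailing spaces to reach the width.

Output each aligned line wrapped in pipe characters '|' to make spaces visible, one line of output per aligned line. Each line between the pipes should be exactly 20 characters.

Line 1: ['orchestra', 'sweet'] (min_width=15, slack=5)
Line 2: ['wilderness', 'why', 'light'] (min_width=20, slack=0)
Line 3: ['content', 'of', 'architect'] (min_width=20, slack=0)

Answer: |orchestra sweet     |
|wilderness why light|
|content of architect|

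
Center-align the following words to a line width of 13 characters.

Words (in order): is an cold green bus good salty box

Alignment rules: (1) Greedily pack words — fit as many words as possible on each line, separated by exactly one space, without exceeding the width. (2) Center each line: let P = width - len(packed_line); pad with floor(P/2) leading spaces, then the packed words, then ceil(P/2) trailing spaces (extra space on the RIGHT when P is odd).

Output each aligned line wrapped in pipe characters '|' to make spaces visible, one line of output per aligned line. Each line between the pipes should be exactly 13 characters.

Answer: | is an cold  |
|  green bus  |
| good salty  |
|     box     |

Derivation:
Line 1: ['is', 'an', 'cold'] (min_width=10, slack=3)
Line 2: ['green', 'bus'] (min_width=9, slack=4)
Line 3: ['good', 'salty'] (min_width=10, slack=3)
Line 4: ['box'] (min_width=3, slack=10)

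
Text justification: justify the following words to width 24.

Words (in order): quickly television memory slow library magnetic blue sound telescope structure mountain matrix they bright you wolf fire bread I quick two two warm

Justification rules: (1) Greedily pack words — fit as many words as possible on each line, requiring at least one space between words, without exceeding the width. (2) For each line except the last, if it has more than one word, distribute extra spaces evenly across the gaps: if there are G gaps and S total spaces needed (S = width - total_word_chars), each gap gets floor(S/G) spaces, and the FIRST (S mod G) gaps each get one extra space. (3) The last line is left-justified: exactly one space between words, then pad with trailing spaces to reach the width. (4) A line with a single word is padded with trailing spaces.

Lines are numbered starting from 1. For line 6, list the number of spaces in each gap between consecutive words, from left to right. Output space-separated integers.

Line 1: ['quickly', 'television'] (min_width=18, slack=6)
Line 2: ['memory', 'slow', 'library'] (min_width=19, slack=5)
Line 3: ['magnetic', 'blue', 'sound'] (min_width=19, slack=5)
Line 4: ['telescope', 'structure'] (min_width=19, slack=5)
Line 5: ['mountain', 'matrix', 'they'] (min_width=20, slack=4)
Line 6: ['bright', 'you', 'wolf', 'fire'] (min_width=20, slack=4)
Line 7: ['bread', 'I', 'quick', 'two', 'two'] (min_width=21, slack=3)
Line 8: ['warm'] (min_width=4, slack=20)

Answer: 3 2 2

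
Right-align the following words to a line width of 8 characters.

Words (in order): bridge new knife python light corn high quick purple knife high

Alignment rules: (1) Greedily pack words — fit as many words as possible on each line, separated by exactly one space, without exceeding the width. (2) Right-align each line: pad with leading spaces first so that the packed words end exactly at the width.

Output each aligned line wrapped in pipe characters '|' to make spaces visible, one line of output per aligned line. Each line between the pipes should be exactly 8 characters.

Answer: |  bridge|
|     new|
|   knife|
|  python|
|   light|
|    corn|
|    high|
|   quick|
|  purple|
|   knife|
|    high|

Derivation:
Line 1: ['bridge'] (min_width=6, slack=2)
Line 2: ['new'] (min_width=3, slack=5)
Line 3: ['knife'] (min_width=5, slack=3)
Line 4: ['python'] (min_width=6, slack=2)
Line 5: ['light'] (min_width=5, slack=3)
Line 6: ['corn'] (min_width=4, slack=4)
Line 7: ['high'] (min_width=4, slack=4)
Line 8: ['quick'] (min_width=5, slack=3)
Line 9: ['purple'] (min_width=6, slack=2)
Line 10: ['knife'] (min_width=5, slack=3)
Line 11: ['high'] (min_width=4, slack=4)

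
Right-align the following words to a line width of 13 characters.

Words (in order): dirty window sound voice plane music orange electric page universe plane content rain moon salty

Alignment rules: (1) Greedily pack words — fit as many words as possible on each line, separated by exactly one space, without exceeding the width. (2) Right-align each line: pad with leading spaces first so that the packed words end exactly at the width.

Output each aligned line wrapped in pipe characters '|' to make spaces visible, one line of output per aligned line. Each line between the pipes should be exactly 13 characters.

Line 1: ['dirty', 'window'] (min_width=12, slack=1)
Line 2: ['sound', 'voice'] (min_width=11, slack=2)
Line 3: ['plane', 'music'] (min_width=11, slack=2)
Line 4: ['orange'] (min_width=6, slack=7)
Line 5: ['electric', 'page'] (min_width=13, slack=0)
Line 6: ['universe'] (min_width=8, slack=5)
Line 7: ['plane', 'content'] (min_width=13, slack=0)
Line 8: ['rain', 'moon'] (min_width=9, slack=4)
Line 9: ['salty'] (min_width=5, slack=8)

Answer: | dirty window|
|  sound voice|
|  plane music|
|       orange|
|electric page|
|     universe|
|plane content|
|    rain moon|
|        salty|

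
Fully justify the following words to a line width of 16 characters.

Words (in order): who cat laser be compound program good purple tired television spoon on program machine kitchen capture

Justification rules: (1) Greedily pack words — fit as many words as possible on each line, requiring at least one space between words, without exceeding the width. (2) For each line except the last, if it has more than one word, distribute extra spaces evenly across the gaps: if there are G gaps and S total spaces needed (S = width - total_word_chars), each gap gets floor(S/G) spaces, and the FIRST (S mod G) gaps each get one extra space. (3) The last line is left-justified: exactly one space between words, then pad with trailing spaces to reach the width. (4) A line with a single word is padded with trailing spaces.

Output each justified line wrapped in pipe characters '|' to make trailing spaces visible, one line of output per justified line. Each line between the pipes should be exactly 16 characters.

Answer: |who cat laser be|
|compound program|
|good      purple|
|tired television|
|spoon on program|
|machine  kitchen|
|capture         |

Derivation:
Line 1: ['who', 'cat', 'laser', 'be'] (min_width=16, slack=0)
Line 2: ['compound', 'program'] (min_width=16, slack=0)
Line 3: ['good', 'purple'] (min_width=11, slack=5)
Line 4: ['tired', 'television'] (min_width=16, slack=0)
Line 5: ['spoon', 'on', 'program'] (min_width=16, slack=0)
Line 6: ['machine', 'kitchen'] (min_width=15, slack=1)
Line 7: ['capture'] (min_width=7, slack=9)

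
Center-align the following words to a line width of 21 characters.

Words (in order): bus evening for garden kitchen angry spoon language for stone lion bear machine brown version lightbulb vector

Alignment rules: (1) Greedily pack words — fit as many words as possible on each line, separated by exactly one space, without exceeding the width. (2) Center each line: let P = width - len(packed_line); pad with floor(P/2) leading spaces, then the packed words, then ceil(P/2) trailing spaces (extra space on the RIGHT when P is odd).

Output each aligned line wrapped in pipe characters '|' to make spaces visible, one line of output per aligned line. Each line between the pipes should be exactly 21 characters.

Line 1: ['bus', 'evening', 'for'] (min_width=15, slack=6)
Line 2: ['garden', 'kitchen', 'angry'] (min_width=20, slack=1)
Line 3: ['spoon', 'language', 'for'] (min_width=18, slack=3)
Line 4: ['stone', 'lion', 'bear'] (min_width=15, slack=6)
Line 5: ['machine', 'brown', 'version'] (min_width=21, slack=0)
Line 6: ['lightbulb', 'vector'] (min_width=16, slack=5)

Answer: |   bus evening for   |
|garden kitchen angry |
| spoon language for  |
|   stone lion bear   |
|machine brown version|
|  lightbulb vector   |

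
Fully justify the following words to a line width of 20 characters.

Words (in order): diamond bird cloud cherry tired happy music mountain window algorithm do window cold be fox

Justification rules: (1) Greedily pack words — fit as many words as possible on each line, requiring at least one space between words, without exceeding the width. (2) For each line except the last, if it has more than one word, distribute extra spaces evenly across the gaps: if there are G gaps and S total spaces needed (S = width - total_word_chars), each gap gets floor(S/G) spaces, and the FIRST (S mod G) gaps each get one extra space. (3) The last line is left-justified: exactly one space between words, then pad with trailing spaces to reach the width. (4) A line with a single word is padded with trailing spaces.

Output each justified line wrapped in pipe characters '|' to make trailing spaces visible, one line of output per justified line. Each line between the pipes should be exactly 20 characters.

Answer: |diamond  bird  cloud|
|cherry  tired  happy|
|music       mountain|
|window  algorithm do|
|window cold be fox  |

Derivation:
Line 1: ['diamond', 'bird', 'cloud'] (min_width=18, slack=2)
Line 2: ['cherry', 'tired', 'happy'] (min_width=18, slack=2)
Line 3: ['music', 'mountain'] (min_width=14, slack=6)
Line 4: ['window', 'algorithm', 'do'] (min_width=19, slack=1)
Line 5: ['window', 'cold', 'be', 'fox'] (min_width=18, slack=2)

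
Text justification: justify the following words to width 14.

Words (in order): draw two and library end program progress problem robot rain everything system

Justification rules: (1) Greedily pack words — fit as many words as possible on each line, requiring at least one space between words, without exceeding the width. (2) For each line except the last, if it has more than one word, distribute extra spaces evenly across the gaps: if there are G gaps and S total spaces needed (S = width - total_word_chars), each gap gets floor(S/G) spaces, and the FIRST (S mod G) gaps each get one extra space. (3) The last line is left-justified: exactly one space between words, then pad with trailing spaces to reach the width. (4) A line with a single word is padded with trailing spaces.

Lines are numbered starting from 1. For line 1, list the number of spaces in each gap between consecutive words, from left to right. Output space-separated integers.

Answer: 2 2

Derivation:
Line 1: ['draw', 'two', 'and'] (min_width=12, slack=2)
Line 2: ['library', 'end'] (min_width=11, slack=3)
Line 3: ['program'] (min_width=7, slack=7)
Line 4: ['progress'] (min_width=8, slack=6)
Line 5: ['problem', 'robot'] (min_width=13, slack=1)
Line 6: ['rain'] (min_width=4, slack=10)
Line 7: ['everything'] (min_width=10, slack=4)
Line 8: ['system'] (min_width=6, slack=8)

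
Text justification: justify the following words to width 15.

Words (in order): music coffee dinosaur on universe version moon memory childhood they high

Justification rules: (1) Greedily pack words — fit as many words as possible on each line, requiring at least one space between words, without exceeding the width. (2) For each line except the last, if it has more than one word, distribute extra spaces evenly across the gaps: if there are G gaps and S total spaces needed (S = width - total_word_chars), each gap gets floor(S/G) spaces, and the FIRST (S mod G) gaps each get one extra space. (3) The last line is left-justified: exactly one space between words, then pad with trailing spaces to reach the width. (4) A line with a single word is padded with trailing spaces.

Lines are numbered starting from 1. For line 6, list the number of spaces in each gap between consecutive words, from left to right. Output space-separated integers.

Answer: 2

Derivation:
Line 1: ['music', 'coffee'] (min_width=12, slack=3)
Line 2: ['dinosaur', 'on'] (min_width=11, slack=4)
Line 3: ['universe'] (min_width=8, slack=7)
Line 4: ['version', 'moon'] (min_width=12, slack=3)
Line 5: ['memory'] (min_width=6, slack=9)
Line 6: ['childhood', 'they'] (min_width=14, slack=1)
Line 7: ['high'] (min_width=4, slack=11)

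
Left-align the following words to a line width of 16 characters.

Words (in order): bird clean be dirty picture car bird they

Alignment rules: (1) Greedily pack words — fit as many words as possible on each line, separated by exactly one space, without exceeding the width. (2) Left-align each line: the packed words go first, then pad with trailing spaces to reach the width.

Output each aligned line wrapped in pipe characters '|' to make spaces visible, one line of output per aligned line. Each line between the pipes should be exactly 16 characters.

Line 1: ['bird', 'clean', 'be'] (min_width=13, slack=3)
Line 2: ['dirty', 'picture'] (min_width=13, slack=3)
Line 3: ['car', 'bird', 'they'] (min_width=13, slack=3)

Answer: |bird clean be   |
|dirty picture   |
|car bird they   |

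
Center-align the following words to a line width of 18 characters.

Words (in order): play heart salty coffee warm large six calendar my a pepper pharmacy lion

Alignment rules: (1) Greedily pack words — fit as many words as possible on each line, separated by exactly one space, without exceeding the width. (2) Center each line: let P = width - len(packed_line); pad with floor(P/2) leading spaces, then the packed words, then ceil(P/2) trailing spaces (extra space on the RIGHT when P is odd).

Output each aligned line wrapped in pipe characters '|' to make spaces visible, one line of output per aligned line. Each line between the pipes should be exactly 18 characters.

Answer: | play heart salty |
|coffee warm large |
|six calendar my a |
| pepper pharmacy  |
|       lion       |

Derivation:
Line 1: ['play', 'heart', 'salty'] (min_width=16, slack=2)
Line 2: ['coffee', 'warm', 'large'] (min_width=17, slack=1)
Line 3: ['six', 'calendar', 'my', 'a'] (min_width=17, slack=1)
Line 4: ['pepper', 'pharmacy'] (min_width=15, slack=3)
Line 5: ['lion'] (min_width=4, slack=14)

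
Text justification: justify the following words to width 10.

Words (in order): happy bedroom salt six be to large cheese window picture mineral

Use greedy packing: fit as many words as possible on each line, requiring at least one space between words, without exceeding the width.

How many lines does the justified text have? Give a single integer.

Answer: 9

Derivation:
Line 1: ['happy'] (min_width=5, slack=5)
Line 2: ['bedroom'] (min_width=7, slack=3)
Line 3: ['salt', 'six'] (min_width=8, slack=2)
Line 4: ['be', 'to'] (min_width=5, slack=5)
Line 5: ['large'] (min_width=5, slack=5)
Line 6: ['cheese'] (min_width=6, slack=4)
Line 7: ['window'] (min_width=6, slack=4)
Line 8: ['picture'] (min_width=7, slack=3)
Line 9: ['mineral'] (min_width=7, slack=3)
Total lines: 9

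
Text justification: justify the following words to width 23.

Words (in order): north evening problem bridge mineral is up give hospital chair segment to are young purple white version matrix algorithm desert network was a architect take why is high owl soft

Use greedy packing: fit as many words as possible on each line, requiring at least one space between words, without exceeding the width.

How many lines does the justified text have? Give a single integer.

Line 1: ['north', 'evening', 'problem'] (min_width=21, slack=2)
Line 2: ['bridge', 'mineral', 'is', 'up'] (min_width=20, slack=3)
Line 3: ['give', 'hospital', 'chair'] (min_width=19, slack=4)
Line 4: ['segment', 'to', 'are', 'young'] (min_width=20, slack=3)
Line 5: ['purple', 'white', 'version'] (min_width=20, slack=3)
Line 6: ['matrix', 'algorithm', 'desert'] (min_width=23, slack=0)
Line 7: ['network', 'was', 'a', 'architect'] (min_width=23, slack=0)
Line 8: ['take', 'why', 'is', 'high', 'owl'] (min_width=20, slack=3)
Line 9: ['soft'] (min_width=4, slack=19)
Total lines: 9

Answer: 9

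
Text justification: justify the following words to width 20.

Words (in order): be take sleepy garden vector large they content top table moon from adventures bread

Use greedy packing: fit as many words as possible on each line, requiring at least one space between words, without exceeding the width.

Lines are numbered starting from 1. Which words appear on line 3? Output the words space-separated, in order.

Answer: they content top

Derivation:
Line 1: ['be', 'take', 'sleepy'] (min_width=14, slack=6)
Line 2: ['garden', 'vector', 'large'] (min_width=19, slack=1)
Line 3: ['they', 'content', 'top'] (min_width=16, slack=4)
Line 4: ['table', 'moon', 'from'] (min_width=15, slack=5)
Line 5: ['adventures', 'bread'] (min_width=16, slack=4)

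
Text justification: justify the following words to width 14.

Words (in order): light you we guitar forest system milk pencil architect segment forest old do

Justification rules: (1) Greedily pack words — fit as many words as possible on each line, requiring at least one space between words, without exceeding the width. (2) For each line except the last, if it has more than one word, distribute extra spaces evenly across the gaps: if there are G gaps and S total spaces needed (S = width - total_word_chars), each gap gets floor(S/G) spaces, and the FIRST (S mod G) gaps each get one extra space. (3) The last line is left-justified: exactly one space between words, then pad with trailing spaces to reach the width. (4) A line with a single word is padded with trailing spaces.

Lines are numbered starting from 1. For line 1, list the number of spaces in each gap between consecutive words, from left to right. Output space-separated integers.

Answer: 2 2

Derivation:
Line 1: ['light', 'you', 'we'] (min_width=12, slack=2)
Line 2: ['guitar', 'forest'] (min_width=13, slack=1)
Line 3: ['system', 'milk'] (min_width=11, slack=3)
Line 4: ['pencil'] (min_width=6, slack=8)
Line 5: ['architect'] (min_width=9, slack=5)
Line 6: ['segment', 'forest'] (min_width=14, slack=0)
Line 7: ['old', 'do'] (min_width=6, slack=8)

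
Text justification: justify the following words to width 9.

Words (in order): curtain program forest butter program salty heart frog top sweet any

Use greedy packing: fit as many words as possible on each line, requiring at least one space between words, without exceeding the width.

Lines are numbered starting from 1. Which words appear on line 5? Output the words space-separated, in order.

Answer: program

Derivation:
Line 1: ['curtain'] (min_width=7, slack=2)
Line 2: ['program'] (min_width=7, slack=2)
Line 3: ['forest'] (min_width=6, slack=3)
Line 4: ['butter'] (min_width=6, slack=3)
Line 5: ['program'] (min_width=7, slack=2)
Line 6: ['salty'] (min_width=5, slack=4)
Line 7: ['heart'] (min_width=5, slack=4)
Line 8: ['frog', 'top'] (min_width=8, slack=1)
Line 9: ['sweet', 'any'] (min_width=9, slack=0)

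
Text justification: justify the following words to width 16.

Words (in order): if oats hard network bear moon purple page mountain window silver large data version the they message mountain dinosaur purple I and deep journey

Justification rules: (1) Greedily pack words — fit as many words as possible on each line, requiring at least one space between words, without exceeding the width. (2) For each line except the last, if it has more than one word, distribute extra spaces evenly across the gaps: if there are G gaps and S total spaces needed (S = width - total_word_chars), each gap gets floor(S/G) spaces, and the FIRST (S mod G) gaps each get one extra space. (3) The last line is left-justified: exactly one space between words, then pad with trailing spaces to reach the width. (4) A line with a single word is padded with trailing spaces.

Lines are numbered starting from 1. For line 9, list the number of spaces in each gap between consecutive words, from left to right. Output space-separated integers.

Answer: 2

Derivation:
Line 1: ['if', 'oats', 'hard'] (min_width=12, slack=4)
Line 2: ['network', 'bear'] (min_width=12, slack=4)
Line 3: ['moon', 'purple', 'page'] (min_width=16, slack=0)
Line 4: ['mountain', 'window'] (min_width=15, slack=1)
Line 5: ['silver', 'large'] (min_width=12, slack=4)
Line 6: ['data', 'version', 'the'] (min_width=16, slack=0)
Line 7: ['they', 'message'] (min_width=12, slack=4)
Line 8: ['mountain'] (min_width=8, slack=8)
Line 9: ['dinosaur', 'purple'] (min_width=15, slack=1)
Line 10: ['I', 'and', 'deep'] (min_width=10, slack=6)
Line 11: ['journey'] (min_width=7, slack=9)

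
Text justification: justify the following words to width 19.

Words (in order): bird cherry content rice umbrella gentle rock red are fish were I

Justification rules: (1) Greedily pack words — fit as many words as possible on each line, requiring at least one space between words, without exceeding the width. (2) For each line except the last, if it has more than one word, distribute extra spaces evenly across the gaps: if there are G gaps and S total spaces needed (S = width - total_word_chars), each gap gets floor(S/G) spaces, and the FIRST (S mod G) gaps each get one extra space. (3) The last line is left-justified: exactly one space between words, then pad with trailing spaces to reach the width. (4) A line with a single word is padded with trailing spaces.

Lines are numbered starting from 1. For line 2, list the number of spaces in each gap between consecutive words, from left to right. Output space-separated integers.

Answer: 7

Derivation:
Line 1: ['bird', 'cherry', 'content'] (min_width=19, slack=0)
Line 2: ['rice', 'umbrella'] (min_width=13, slack=6)
Line 3: ['gentle', 'rock', 'red', 'are'] (min_width=19, slack=0)
Line 4: ['fish', 'were', 'I'] (min_width=11, slack=8)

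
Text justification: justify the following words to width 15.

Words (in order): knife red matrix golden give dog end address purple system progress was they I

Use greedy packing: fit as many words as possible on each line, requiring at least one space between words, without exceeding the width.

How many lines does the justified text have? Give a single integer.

Answer: 6

Derivation:
Line 1: ['knife', 'red'] (min_width=9, slack=6)
Line 2: ['matrix', 'golden'] (min_width=13, slack=2)
Line 3: ['give', 'dog', 'end'] (min_width=12, slack=3)
Line 4: ['address', 'purple'] (min_width=14, slack=1)
Line 5: ['system', 'progress'] (min_width=15, slack=0)
Line 6: ['was', 'they', 'I'] (min_width=10, slack=5)
Total lines: 6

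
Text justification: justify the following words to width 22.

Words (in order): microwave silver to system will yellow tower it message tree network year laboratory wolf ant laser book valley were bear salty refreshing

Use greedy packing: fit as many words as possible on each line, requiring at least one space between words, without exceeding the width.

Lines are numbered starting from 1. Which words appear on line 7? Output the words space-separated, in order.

Line 1: ['microwave', 'silver', 'to'] (min_width=19, slack=3)
Line 2: ['system', 'will', 'yellow'] (min_width=18, slack=4)
Line 3: ['tower', 'it', 'message', 'tree'] (min_width=21, slack=1)
Line 4: ['network', 'year'] (min_width=12, slack=10)
Line 5: ['laboratory', 'wolf', 'ant'] (min_width=19, slack=3)
Line 6: ['laser', 'book', 'valley', 'were'] (min_width=22, slack=0)
Line 7: ['bear', 'salty', 'refreshing'] (min_width=21, slack=1)

Answer: bear salty refreshing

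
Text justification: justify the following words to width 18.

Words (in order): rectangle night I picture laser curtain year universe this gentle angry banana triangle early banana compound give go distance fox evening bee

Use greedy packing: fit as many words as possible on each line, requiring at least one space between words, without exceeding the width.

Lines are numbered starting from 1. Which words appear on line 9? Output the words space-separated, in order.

Answer: distance fox

Derivation:
Line 1: ['rectangle', 'night', 'I'] (min_width=17, slack=1)
Line 2: ['picture', 'laser'] (min_width=13, slack=5)
Line 3: ['curtain', 'year'] (min_width=12, slack=6)
Line 4: ['universe', 'this'] (min_width=13, slack=5)
Line 5: ['gentle', 'angry'] (min_width=12, slack=6)
Line 6: ['banana', 'triangle'] (min_width=15, slack=3)
Line 7: ['early', 'banana'] (min_width=12, slack=6)
Line 8: ['compound', 'give', 'go'] (min_width=16, slack=2)
Line 9: ['distance', 'fox'] (min_width=12, slack=6)
Line 10: ['evening', 'bee'] (min_width=11, slack=7)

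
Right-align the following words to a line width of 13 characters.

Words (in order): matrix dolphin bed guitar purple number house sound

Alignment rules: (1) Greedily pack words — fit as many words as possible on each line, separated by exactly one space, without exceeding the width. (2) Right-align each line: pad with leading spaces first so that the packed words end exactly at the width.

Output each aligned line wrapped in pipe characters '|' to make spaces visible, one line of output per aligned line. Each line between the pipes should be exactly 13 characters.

Line 1: ['matrix'] (min_width=6, slack=7)
Line 2: ['dolphin', 'bed'] (min_width=11, slack=2)
Line 3: ['guitar', 'purple'] (min_width=13, slack=0)
Line 4: ['number', 'house'] (min_width=12, slack=1)
Line 5: ['sound'] (min_width=5, slack=8)

Answer: |       matrix|
|  dolphin bed|
|guitar purple|
| number house|
|        sound|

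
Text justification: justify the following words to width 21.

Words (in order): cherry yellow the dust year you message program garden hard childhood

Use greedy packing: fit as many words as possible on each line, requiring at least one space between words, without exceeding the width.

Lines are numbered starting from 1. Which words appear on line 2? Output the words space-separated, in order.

Line 1: ['cherry', 'yellow', 'the'] (min_width=17, slack=4)
Line 2: ['dust', 'year', 'you', 'message'] (min_width=21, slack=0)
Line 3: ['program', 'garden', 'hard'] (min_width=19, slack=2)
Line 4: ['childhood'] (min_width=9, slack=12)

Answer: dust year you message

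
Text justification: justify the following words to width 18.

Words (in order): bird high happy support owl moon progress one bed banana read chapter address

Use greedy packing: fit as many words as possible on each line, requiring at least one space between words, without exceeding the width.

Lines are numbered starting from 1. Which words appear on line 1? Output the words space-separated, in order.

Answer: bird high happy

Derivation:
Line 1: ['bird', 'high', 'happy'] (min_width=15, slack=3)
Line 2: ['support', 'owl', 'moon'] (min_width=16, slack=2)
Line 3: ['progress', 'one', 'bed'] (min_width=16, slack=2)
Line 4: ['banana', 'read'] (min_width=11, slack=7)
Line 5: ['chapter', 'address'] (min_width=15, slack=3)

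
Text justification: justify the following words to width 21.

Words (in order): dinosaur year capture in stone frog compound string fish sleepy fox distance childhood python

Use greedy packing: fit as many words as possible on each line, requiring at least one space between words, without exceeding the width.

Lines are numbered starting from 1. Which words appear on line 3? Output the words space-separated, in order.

Line 1: ['dinosaur', 'year', 'capture'] (min_width=21, slack=0)
Line 2: ['in', 'stone', 'frog'] (min_width=13, slack=8)
Line 3: ['compound', 'string', 'fish'] (min_width=20, slack=1)
Line 4: ['sleepy', 'fox', 'distance'] (min_width=19, slack=2)
Line 5: ['childhood', 'python'] (min_width=16, slack=5)

Answer: compound string fish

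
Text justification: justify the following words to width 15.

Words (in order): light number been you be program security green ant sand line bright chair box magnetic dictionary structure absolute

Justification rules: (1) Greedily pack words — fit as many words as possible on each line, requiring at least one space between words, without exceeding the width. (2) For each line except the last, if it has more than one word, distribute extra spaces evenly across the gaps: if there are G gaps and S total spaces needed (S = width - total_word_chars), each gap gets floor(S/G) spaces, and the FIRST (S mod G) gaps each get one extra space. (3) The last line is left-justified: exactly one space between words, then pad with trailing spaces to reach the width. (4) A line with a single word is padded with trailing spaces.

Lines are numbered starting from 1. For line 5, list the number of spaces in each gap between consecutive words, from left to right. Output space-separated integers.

Answer: 2 2

Derivation:
Line 1: ['light', 'number'] (min_width=12, slack=3)
Line 2: ['been', 'you', 'be'] (min_width=11, slack=4)
Line 3: ['program'] (min_width=7, slack=8)
Line 4: ['security', 'green'] (min_width=14, slack=1)
Line 5: ['ant', 'sand', 'line'] (min_width=13, slack=2)
Line 6: ['bright', 'chair'] (min_width=12, slack=3)
Line 7: ['box', 'magnetic'] (min_width=12, slack=3)
Line 8: ['dictionary'] (min_width=10, slack=5)
Line 9: ['structure'] (min_width=9, slack=6)
Line 10: ['absolute'] (min_width=8, slack=7)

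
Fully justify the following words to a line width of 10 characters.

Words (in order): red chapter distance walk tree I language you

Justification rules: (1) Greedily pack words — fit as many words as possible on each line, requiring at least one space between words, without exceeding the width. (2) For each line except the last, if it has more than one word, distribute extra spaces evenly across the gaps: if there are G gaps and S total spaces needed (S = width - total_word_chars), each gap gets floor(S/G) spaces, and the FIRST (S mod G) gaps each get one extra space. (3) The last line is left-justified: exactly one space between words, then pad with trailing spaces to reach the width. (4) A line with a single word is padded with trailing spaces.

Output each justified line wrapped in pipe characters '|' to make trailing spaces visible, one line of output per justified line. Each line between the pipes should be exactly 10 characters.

Answer: |red       |
|chapter   |
|distance  |
|walk  tree|
|I language|
|you       |

Derivation:
Line 1: ['red'] (min_width=3, slack=7)
Line 2: ['chapter'] (min_width=7, slack=3)
Line 3: ['distance'] (min_width=8, slack=2)
Line 4: ['walk', 'tree'] (min_width=9, slack=1)
Line 5: ['I', 'language'] (min_width=10, slack=0)
Line 6: ['you'] (min_width=3, slack=7)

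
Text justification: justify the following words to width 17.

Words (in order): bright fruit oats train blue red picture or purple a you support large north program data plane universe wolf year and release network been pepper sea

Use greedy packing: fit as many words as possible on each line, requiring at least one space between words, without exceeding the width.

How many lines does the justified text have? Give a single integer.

Line 1: ['bright', 'fruit', 'oats'] (min_width=17, slack=0)
Line 2: ['train', 'blue', 'red'] (min_width=14, slack=3)
Line 3: ['picture', 'or', 'purple'] (min_width=17, slack=0)
Line 4: ['a', 'you', 'support'] (min_width=13, slack=4)
Line 5: ['large', 'north'] (min_width=11, slack=6)
Line 6: ['program', 'data'] (min_width=12, slack=5)
Line 7: ['plane', 'universe'] (min_width=14, slack=3)
Line 8: ['wolf', 'year', 'and'] (min_width=13, slack=4)
Line 9: ['release', 'network'] (min_width=15, slack=2)
Line 10: ['been', 'pepper', 'sea'] (min_width=15, slack=2)
Total lines: 10

Answer: 10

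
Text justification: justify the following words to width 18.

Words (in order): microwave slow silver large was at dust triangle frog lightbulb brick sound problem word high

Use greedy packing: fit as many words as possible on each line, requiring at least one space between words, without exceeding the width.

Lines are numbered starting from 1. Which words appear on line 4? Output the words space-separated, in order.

Answer: frog lightbulb

Derivation:
Line 1: ['microwave', 'slow'] (min_width=14, slack=4)
Line 2: ['silver', 'large', 'was'] (min_width=16, slack=2)
Line 3: ['at', 'dust', 'triangle'] (min_width=16, slack=2)
Line 4: ['frog', 'lightbulb'] (min_width=14, slack=4)
Line 5: ['brick', 'sound'] (min_width=11, slack=7)
Line 6: ['problem', 'word', 'high'] (min_width=17, slack=1)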